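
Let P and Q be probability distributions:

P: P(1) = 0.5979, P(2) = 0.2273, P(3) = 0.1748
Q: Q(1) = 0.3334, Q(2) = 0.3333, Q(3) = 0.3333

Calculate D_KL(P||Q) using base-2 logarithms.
0.2155 bits

D_KL(P||Q) = Σ P(x) log₂(P(x)/Q(x))

Computing term by term:
  P(1)·log₂(P(1)/Q(1)) = 0.5979·log₂(0.5979/0.3334) = 0.50382
  P(2)·log₂(P(2)/Q(2)) = 0.2273·log₂(0.2273/0.3333) = -0.12552
  P(3)·log₂(P(3)/Q(3)) = 0.1748·log₂(0.1748/0.3333) = -0.16276

D_KL(P||Q) = 0.50382 - 0.12552 - 0.16276 = 0.21554 ≈ 0.2155 bits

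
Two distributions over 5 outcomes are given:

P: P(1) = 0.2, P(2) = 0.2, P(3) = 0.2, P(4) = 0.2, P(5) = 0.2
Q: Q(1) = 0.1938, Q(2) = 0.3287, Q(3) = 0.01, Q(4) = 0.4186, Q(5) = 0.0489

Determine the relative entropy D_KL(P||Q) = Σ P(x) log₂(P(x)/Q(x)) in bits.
0.9234 bits

D_KL(P||Q) = Σ P(x) log₂(P(x)/Q(x))

Computing term by term:
  P(1)·log₂(P(1)/Q(1)) = 0.2·log₂(0.2/0.1938) = 0.00909
  P(2)·log₂(P(2)/Q(2)) = 0.2·log₂(0.2/0.3287) = -0.14335
  P(3)·log₂(P(3)/Q(3)) = 0.2·log₂(0.2/0.01) = 0.86439
  P(4)·log₂(P(4)/Q(4)) = 0.2·log₂(0.2/0.4186) = -0.21311
  P(5)·log₂(P(5)/Q(5)) = 0.2·log₂(0.2/0.0489) = 0.40642

D_KL(P||Q) = 0.00909 - 0.14335 + 0.86439 - 0.21311 + 0.40642 = 0.92344 ≈ 0.9234 bits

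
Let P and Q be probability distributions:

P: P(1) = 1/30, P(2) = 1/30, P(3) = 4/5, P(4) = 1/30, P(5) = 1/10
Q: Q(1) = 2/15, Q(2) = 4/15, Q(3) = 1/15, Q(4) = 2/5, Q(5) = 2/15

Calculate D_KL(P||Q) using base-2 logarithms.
2.5403 bits

D_KL(P||Q) = Σ P(x) log₂(P(x)/Q(x))

Computing term by term:
  P(1)·log₂(P(1)/Q(1)) = (1/30)·log₂((1/30)/(2/15)) = -0.06667
  P(2)·log₂(P(2)/Q(2)) = (1/30)·log₂((1/30)/(4/15)) = -0.10000
  P(3)·log₂(P(3)/Q(3)) = (4/5)·log₂((4/5)/(1/15)) = 2.86797
  P(4)·log₂(P(4)/Q(4)) = (1/30)·log₂((1/30)/(2/5)) = -0.11950
  P(5)·log₂(P(5)/Q(5)) = (1/10)·log₂((1/10)/(2/15)) = -0.04150

D_KL(P||Q) = -0.06667 - 0.10000 + 2.86797 - 0.11950 - 0.04150 = 2.54030 ≈ 2.5403 bits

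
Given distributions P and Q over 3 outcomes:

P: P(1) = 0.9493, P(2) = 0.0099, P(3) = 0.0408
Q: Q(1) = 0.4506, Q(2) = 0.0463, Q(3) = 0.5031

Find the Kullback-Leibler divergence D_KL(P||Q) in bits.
0.8506 bits

D_KL(P||Q) = Σ P(x) log₂(P(x)/Q(x))

Computing term by term:
  P(1)·log₂(P(1)/Q(1)) = 0.9493·log₂(0.9493/0.4506) = 1.02051
  P(2)·log₂(P(2)/Q(2)) = 0.0099·log₂(0.0099/0.0463) = -0.02203
  P(3)·log₂(P(3)/Q(3)) = 0.0408·log₂(0.0408/0.5031) = -0.14787

D_KL(P||Q) = 1.02051 - 0.02203 - 0.14787 = 0.85061 ≈ 0.8506 bits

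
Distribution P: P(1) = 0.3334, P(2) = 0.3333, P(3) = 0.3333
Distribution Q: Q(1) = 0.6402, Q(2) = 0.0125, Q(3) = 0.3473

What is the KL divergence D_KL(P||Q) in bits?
1.2452 bits

D_KL(P||Q) = Σ P(x) log₂(P(x)/Q(x))

Computing term by term:
  P(1)·log₂(P(1)/Q(1)) = 0.3334·log₂(0.3334/0.6402) = -0.31382
  P(2)·log₂(P(2)/Q(2)) = 0.3333·log₂(0.3333/0.0125) = 1.57878
  P(3)·log₂(P(3)/Q(3)) = 0.3333·log₂(0.3333/0.3473) = -0.01979

D_KL(P||Q) = -0.31382 + 1.57878 - 0.01979 = 1.24517 ≈ 1.2452 bits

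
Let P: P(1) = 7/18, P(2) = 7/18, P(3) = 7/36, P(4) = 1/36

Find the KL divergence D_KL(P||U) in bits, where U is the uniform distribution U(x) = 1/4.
0.3372 bits

U(i) = 1/4 for all i

D_KL(P||U) = Σ P(x) log₂(P(x) / (1/4))
           = Σ P(x) log₂(P(x)) + log₂(4)
           = log₂(4) - H(P)

H(P) = -Σ P(x) log₂(P(x)):
  -P(1)·log₂(P(1)) = -(7/18)·log₂(7/18) = 0.52989
  -P(2)·log₂(P(2)) = -(7/18)·log₂(7/18) = 0.52989
  -P(3)·log₂(P(3)) = -(7/36)·log₂(7/36) = 0.45939
  -P(4)·log₂(P(4)) = -(1/36)·log₂(1/36) = 0.14361
H(P) = 0.52989 + 0.52989 + 0.45939 + 0.14361 = 1.66278 bits

log₂(4) = 2.00000 bits

D_KL(P||U) = 2.00000 - 1.66278 = 0.33722 ≈ 0.3372 bits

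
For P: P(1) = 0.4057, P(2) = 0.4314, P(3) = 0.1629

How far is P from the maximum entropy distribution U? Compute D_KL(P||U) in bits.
0.1072 bits

U(i) = 1/3 for all i

D_KL(P||U) = Σ P(x) log₂(P(x) / (1/3))
           = Σ P(x) log₂(P(x)) + log₂(3)
           = log₂(3) - H(P)

H(P) = -Σ P(x) log₂(P(x)):
  -P(1)·log₂(P(1)) = -(0.4057)·log₂(0.4057) = 0.52802
  -P(2)·log₂(P(2)) = -(0.4314)·log₂(0.4314) = 0.52325
  -P(3)·log₂(P(3)) = -(0.1629)·log₂(0.1629) = 0.42646
H(P) = 0.52802 + 0.52325 + 0.42646 = 1.47773 bits

log₂(3) = 1.58496 bits

D_KL(P||U) = 1.58496 - 1.47773 = 0.10723 ≈ 0.1072 bits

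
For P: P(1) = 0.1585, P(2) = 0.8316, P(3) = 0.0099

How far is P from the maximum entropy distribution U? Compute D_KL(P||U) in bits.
0.8766 bits

U(i) = 1/3 for all i

D_KL(P||U) = Σ P(x) log₂(P(x) / (1/3))
           = Σ P(x) log₂(P(x)) + log₂(3)
           = log₂(3) - H(P)

H(P) = -Σ P(x) log₂(P(x)):
  -P(1)·log₂(P(1)) = -(0.1585)·log₂(0.1585) = 0.42121
  -P(2)·log₂(P(2)) = -(0.8316)·log₂(0.8316) = 0.22124
  -P(3)·log₂(P(3)) = -(0.0099)·log₂(0.0099) = 0.06592
H(P) = 0.42121 + 0.22124 + 0.06592 = 0.70837 bits

log₂(3) = 1.58496 bits

D_KL(P||U) = 1.58496 - 0.70837 = 0.87659 ≈ 0.8766 bits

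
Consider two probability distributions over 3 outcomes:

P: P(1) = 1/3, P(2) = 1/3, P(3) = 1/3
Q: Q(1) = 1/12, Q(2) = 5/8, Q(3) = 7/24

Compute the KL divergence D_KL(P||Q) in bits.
0.4286 bits

D_KL(P||Q) = Σ P(x) log₂(P(x)/Q(x))

Computing term by term:
  P(1)·log₂(P(1)/Q(1)) = (1/3)·log₂((1/3)/(1/12)) = 0.66667
  P(2)·log₂(P(2)/Q(2)) = (1/3)·log₂((1/3)/(5/8)) = -0.30230
  P(3)·log₂(P(3)/Q(3)) = (1/3)·log₂((1/3)/(7/24)) = 0.06422

D_KL(P||Q) = 0.66667 - 0.30230 + 0.06422 = 0.42859 ≈ 0.4286 bits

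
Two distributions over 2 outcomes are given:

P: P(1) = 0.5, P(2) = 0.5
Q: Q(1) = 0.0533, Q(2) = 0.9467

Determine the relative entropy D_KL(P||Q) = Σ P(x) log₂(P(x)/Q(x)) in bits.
1.1544 bits

D_KL(P||Q) = Σ P(x) log₂(P(x)/Q(x))

Computing term by term:
  P(1)·log₂(P(1)/Q(1)) = 0.5·log₂(0.5/0.0533) = 1.61486
  P(2)·log₂(P(2)/Q(2)) = 0.5·log₂(0.5/0.9467) = -0.46049

D_KL(P||Q) = 1.61486 - 0.46049 = 1.15437 ≈ 1.1544 bits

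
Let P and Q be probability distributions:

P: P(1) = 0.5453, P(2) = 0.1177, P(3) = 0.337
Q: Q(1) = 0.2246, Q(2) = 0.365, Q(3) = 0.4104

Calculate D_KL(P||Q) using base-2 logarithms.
0.4098 bits

D_KL(P||Q) = Σ P(x) log₂(P(x)/Q(x))

Computing term by term:
  P(1)·log₂(P(1)/Q(1)) = 0.5453·log₂(0.5453/0.2246) = 0.69782
  P(2)·log₂(P(2)/Q(2)) = 0.1177·log₂(0.1177/0.365) = -0.19218
  P(3)·log₂(P(3)/Q(3)) = 0.337·log₂(0.337/0.4104) = -0.09580

D_KL(P||Q) = 0.69782 - 0.19218 - 0.09580 = 0.40984 ≈ 0.4098 bits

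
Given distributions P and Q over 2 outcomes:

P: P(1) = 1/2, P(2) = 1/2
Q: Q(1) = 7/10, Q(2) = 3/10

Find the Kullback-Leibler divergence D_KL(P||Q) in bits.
0.1258 bits

D_KL(P||Q) = Σ P(x) log₂(P(x)/Q(x))

Computing term by term:
  P(1)·log₂(P(1)/Q(1)) = (1/2)·log₂((1/2)/(7/10)) = -0.24271
  P(2)·log₂(P(2)/Q(2)) = (1/2)·log₂((1/2)/(3/10)) = 0.36848

D_KL(P||Q) = -0.24271 + 0.36848 = 0.12577 ≈ 0.1258 bits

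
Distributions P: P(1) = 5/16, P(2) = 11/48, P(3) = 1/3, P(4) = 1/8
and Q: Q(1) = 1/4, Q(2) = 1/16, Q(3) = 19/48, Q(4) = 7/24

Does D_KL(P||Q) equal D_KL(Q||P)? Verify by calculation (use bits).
D_KL(P||Q) = 0.2947 bits, D_KL(Q||P) = 0.2570 bits. No — D_KL(P||Q) ≠ D_KL(Q||P) for this pair.

D_KL(P||Q) = Σ P(x) log₂(P(x)/Q(x))

Computing term by term:
  P(1)·log₂(P(1)/Q(1)) = (5/16)·log₂((5/16)/(1/4)) = 0.10060
  P(2)·log₂(P(2)/Q(2)) = (11/48)·log₂((11/48)/(1/16)) = 0.42957
  P(3)·log₂(P(3)/Q(3)) = (1/3)·log₂((1/3)/(19/48)) = -0.08264
  P(4)·log₂(P(4)/Q(4)) = (1/8)·log₂((1/8)/(7/24)) = -0.15280

D_KL(P||Q) = 0.10060 + 0.42957 - 0.08264 - 0.15280 = 0.29473 ≈ 0.2947 bits

D_KL(Q||P) = Σ Q(x) log₂(Q(x)/P(x))

Computing term by term:
  Q(1)·log₂(Q(1)/P(1)) = (1/4)·log₂((1/4)/(5/16)) = -0.08048
  Q(2)·log₂(Q(2)/P(2)) = (1/16)·log₂((1/16)/(11/48)) = -0.11715
  Q(3)·log₂(Q(3)/P(3)) = (19/48)·log₂((19/48)/(1/3)) = 0.09814
  Q(4)·log₂(Q(4)/P(4)) = (7/24)·log₂((7/24)/(1/8)) = 0.35653

D_KL(Q||P) = -0.08048 - 0.11715 + 0.09814 + 0.35653 = 0.25704 ≈ 0.2570 bits

These are NOT equal (difference: 0.0377 bits). KL divergence is asymmetric: D_KL(P||Q) ≠ D_KL(Q||P) in general.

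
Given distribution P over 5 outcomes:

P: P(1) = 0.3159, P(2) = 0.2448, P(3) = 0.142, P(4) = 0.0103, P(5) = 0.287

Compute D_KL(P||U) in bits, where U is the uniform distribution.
0.3150 bits

U(i) = 1/5 for all i

D_KL(P||U) = Σ P(x) log₂(P(x) / (1/5))
           = Σ P(x) log₂(P(x)) + log₂(5)
           = log₂(5) - H(P)

H(P) = -Σ P(x) log₂(P(x)):
  -P(1)·log₂(P(1)) = -(0.3159)·log₂(0.3159) = 0.52517
  -P(2)·log₂(P(2)) = -(0.2448)·log₂(0.2448) = 0.49702
  -P(3)·log₂(P(3)) = -(0.142)·log₂(0.142) = 0.39988
  -P(4)·log₂(P(4)) = -(0.0103)·log₂(0.0103) = 0.06799
  -P(5)·log₂(P(5)) = -(0.287)·log₂(0.287) = 0.51685
H(P) = 0.52517 + 0.49702 + 0.39988 + 0.06799 + 0.51685 = 2.00691 bits

log₂(5) = 2.32193 bits

D_KL(P||U) = 2.32193 - 2.00691 = 0.31502 ≈ 0.3150 bits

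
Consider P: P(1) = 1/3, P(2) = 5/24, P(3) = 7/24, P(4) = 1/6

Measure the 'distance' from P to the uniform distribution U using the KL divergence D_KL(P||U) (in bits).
0.0509 bits

U(i) = 1/4 for all i

D_KL(P||U) = Σ P(x) log₂(P(x) / (1/4))
           = Σ P(x) log₂(P(x)) + log₂(4)
           = log₂(4) - H(P)

H(P) = -Σ P(x) log₂(P(x)):
  -P(1)·log₂(P(1)) = -(1/3)·log₂(1/3) = 0.52832
  -P(2)·log₂(P(2)) = -(5/24)·log₂(5/24) = 0.47147
  -P(3)·log₂(P(3)) = -(7/24)·log₂(7/24) = 0.51847
  -P(4)·log₂(P(4)) = -(1/6)·log₂(1/6) = 0.43083
H(P) = 0.52832 + 0.47147 + 0.51847 + 0.43083 = 1.94909 bits

log₂(4) = 2.00000 bits

D_KL(P||U) = 2.00000 - 1.94909 = 0.05091 ≈ 0.0509 bits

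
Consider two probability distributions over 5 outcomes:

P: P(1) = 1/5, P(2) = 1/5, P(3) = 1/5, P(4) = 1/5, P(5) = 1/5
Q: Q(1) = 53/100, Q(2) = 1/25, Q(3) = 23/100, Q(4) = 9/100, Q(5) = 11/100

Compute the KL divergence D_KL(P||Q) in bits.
0.5458 bits

D_KL(P||Q) = Σ P(x) log₂(P(x)/Q(x))

Computing term by term:
  P(1)·log₂(P(1)/Q(1)) = (1/5)·log₂((1/5)/(53/100)) = -0.28120
  P(2)·log₂(P(2)/Q(2)) = (1/5)·log₂((1/5)/(1/25)) = 0.46439
  P(3)·log₂(P(3)/Q(3)) = (1/5)·log₂((1/5)/(23/100)) = -0.04033
  P(4)·log₂(P(4)/Q(4)) = (1/5)·log₂((1/5)/(9/100)) = 0.23040
  P(5)·log₂(P(5)/Q(5)) = (1/5)·log₂((1/5)/(11/100)) = 0.17250

D_KL(P||Q) = -0.28120 + 0.46439 - 0.04033 + 0.23040 + 0.17250 = 0.54576 ≈ 0.5458 bits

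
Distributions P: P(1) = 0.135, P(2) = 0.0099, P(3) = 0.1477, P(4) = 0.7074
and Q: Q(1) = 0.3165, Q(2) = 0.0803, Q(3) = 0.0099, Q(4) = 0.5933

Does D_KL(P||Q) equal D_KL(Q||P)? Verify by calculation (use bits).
D_KL(P||Q) = 0.5596 bits, D_KL(Q||P) = 0.4424 bits. No — D_KL(P||Q) ≠ D_KL(Q||P) for this pair.

D_KL(P||Q) = Σ P(x) log₂(P(x)/Q(x))

Computing term by term:
  P(1)·log₂(P(1)/Q(1)) = 0.135·log₂(0.135/0.3165) = -0.16595
  P(2)·log₂(P(2)/Q(2)) = 0.0099·log₂(0.0099/0.0803) = -0.02990
  P(3)·log₂(P(3)/Q(3)) = 0.1477·log₂(0.1477/0.0099) = 0.57590
  P(4)·log₂(P(4)/Q(4)) = 0.7074·log₂(0.7074/0.5933) = 0.17951

D_KL(P||Q) = -0.16595 - 0.02990 + 0.57590 + 0.17951 = 0.55956 ≈ 0.5596 bits

D_KL(Q||P) = Σ Q(x) log₂(Q(x)/P(x))

Computing term by term:
  Q(1)·log₂(Q(1)/P(1)) = 0.3165·log₂(0.3165/0.135) = 0.38906
  Q(2)·log₂(Q(2)/P(2)) = 0.0803·log₂(0.0803/0.0099) = 0.24250
  Q(3)·log₂(Q(3)/P(3)) = 0.0099·log₂(0.0099/0.1477) = -0.03860
  Q(4)·log₂(Q(4)/P(4)) = 0.5933·log₂(0.5933/0.7074) = -0.15056

D_KL(Q||P) = 0.38906 + 0.24250 - 0.03860 - 0.15056 = 0.44240 ≈ 0.4424 bits

These are NOT equal (difference: 0.1172 bits). KL divergence is asymmetric: D_KL(P||Q) ≠ D_KL(Q||P) in general.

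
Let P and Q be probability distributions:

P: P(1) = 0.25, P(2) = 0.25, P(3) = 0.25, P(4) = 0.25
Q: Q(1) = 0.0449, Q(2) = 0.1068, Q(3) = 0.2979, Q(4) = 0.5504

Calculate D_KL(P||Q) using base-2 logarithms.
0.5782 bits

D_KL(P||Q) = Σ P(x) log₂(P(x)/Q(x))

Computing term by term:
  P(1)·log₂(P(1)/Q(1)) = 0.25·log₂(0.25/0.0449) = 0.61929
  P(2)·log₂(P(2)/Q(2)) = 0.25·log₂(0.25/0.1068) = 0.30675
  P(3)·log₂(P(3)/Q(3)) = 0.25·log₂(0.25/0.2979) = -0.06323
  P(4)·log₂(P(4)/Q(4)) = 0.25·log₂(0.25/0.5504) = -0.28464

D_KL(P||Q) = 0.61929 + 0.30675 - 0.06323 - 0.28464 = 0.57817 ≈ 0.5782 bits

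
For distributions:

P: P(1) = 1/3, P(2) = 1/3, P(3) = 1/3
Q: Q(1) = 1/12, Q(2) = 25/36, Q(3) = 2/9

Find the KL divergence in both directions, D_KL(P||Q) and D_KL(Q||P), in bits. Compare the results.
D_KL(P||Q) = 0.5087 bits, D_KL(Q||P) = 0.4387 bits. D_KL(P||Q) is larger than D_KL(Q||P) by 0.0700 bits; the two directions differ.

D_KL(P||Q) = Σ P(x) log₂(P(x)/Q(x))

Computing term by term:
  P(1)·log₂(P(1)/Q(1)) = (1/3)·log₂((1/3)/(1/12)) = 0.66667
  P(2)·log₂(P(2)/Q(2)) = (1/3)·log₂((1/3)/(25/36)) = -0.35296
  P(3)·log₂(P(3)/Q(3)) = (1/3)·log₂((1/3)/(2/9)) = 0.19499

D_KL(P||Q) = 0.66667 - 0.35296 + 0.19499 = 0.50870 ≈ 0.5087 bits

D_KL(Q||P) = Σ Q(x) log₂(Q(x)/P(x))

Computing term by term:
  Q(1)·log₂(Q(1)/P(1)) = (1/12)·log₂((1/12)/(1/3)) = -0.16667
  Q(2)·log₂(Q(2)/P(2)) = (25/36)·log₂((25/36)/(1/3)) = 0.73534
  Q(3)·log₂(Q(3)/P(3)) = (2/9)·log₂((2/9)/(1/3)) = -0.12999

D_KL(Q||P) = -0.16667 + 0.73534 - 0.12999 = 0.43868 ≈ 0.4387 bits

These are NOT equal (difference: 0.0700 bits). KL divergence is asymmetric: D_KL(P||Q) ≠ D_KL(Q||P) in general.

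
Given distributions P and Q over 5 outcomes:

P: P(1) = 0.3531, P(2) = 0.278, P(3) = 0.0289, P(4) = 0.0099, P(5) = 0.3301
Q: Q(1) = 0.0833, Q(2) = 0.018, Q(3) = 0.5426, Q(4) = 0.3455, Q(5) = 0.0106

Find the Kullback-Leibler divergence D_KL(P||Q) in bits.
3.2981 bits

D_KL(P||Q) = Σ P(x) log₂(P(x)/Q(x))

Computing term by term:
  P(1)·log₂(P(1)/Q(1)) = 0.3531·log₂(0.3531/0.0833) = 0.73575
  P(2)·log₂(P(2)/Q(2)) = 0.278·log₂(0.278/0.018) = 1.09783
  P(3)·log₂(P(3)/Q(3)) = 0.0289·log₂(0.0289/0.5426) = -0.12227
  P(4)·log₂(P(4)/Q(4)) = 0.0099·log₂(0.0099/0.3455) = -0.05074
  P(5)·log₂(P(5)/Q(5)) = 0.3301·log₂(0.3301/0.0106) = 1.63755

D_KL(P||Q) = 0.73575 + 1.09783 - 0.12227 - 0.05074 + 1.63755 = 3.29812 ≈ 3.2981 bits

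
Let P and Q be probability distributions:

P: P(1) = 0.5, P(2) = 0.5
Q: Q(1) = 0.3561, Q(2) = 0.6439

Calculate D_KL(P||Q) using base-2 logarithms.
0.0624 bits

D_KL(P||Q) = Σ P(x) log₂(P(x)/Q(x))

Computing term by term:
  P(1)·log₂(P(1)/Q(1)) = 0.5·log₂(0.5/0.3561) = 0.24482
  P(2)·log₂(P(2)/Q(2)) = 0.5·log₂(0.5/0.6439) = -0.18245

D_KL(P||Q) = 0.24482 - 0.18245 = 0.06237 ≈ 0.0624 bits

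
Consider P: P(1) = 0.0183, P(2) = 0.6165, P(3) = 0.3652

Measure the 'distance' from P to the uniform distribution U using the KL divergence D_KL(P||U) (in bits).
0.5184 bits

U(i) = 1/3 for all i

D_KL(P||U) = Σ P(x) log₂(P(x) / (1/3))
           = Σ P(x) log₂(P(x)) + log₂(3)
           = log₂(3) - H(P)

H(P) = -Σ P(x) log₂(P(x)):
  -P(1)·log₂(P(1)) = -(0.0183)·log₂(0.0183) = 0.10563
  -P(2)·log₂(P(2)) = -(0.6165)·log₂(0.6165) = 0.43021
  -P(3)·log₂(P(3)) = -(0.3652)·log₂(0.3652) = 0.53072
H(P) = 0.10563 + 0.43021 + 0.53072 = 1.06656 bits

log₂(3) = 1.58496 bits

D_KL(P||U) = 1.58496 - 1.06656 = 0.51840 ≈ 0.5184 bits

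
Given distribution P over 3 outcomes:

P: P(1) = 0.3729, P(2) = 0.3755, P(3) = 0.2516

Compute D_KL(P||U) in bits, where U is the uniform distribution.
0.0228 bits

U(i) = 1/3 for all i

D_KL(P||U) = Σ P(x) log₂(P(x) / (1/3))
           = Σ P(x) log₂(P(x)) + log₂(3)
           = log₂(3) - H(P)

H(P) = -Σ P(x) log₂(P(x)):
  -P(1)·log₂(P(1)) = -(0.3729)·log₂(0.3729) = 0.53069
  -P(2)·log₂(P(2)) = -(0.3755)·log₂(0.3755) = 0.53062
  -P(3)·log₂(P(3)) = -(0.2516)·log₂(0.2516) = 0.50088
H(P) = 0.53069 + 0.53062 + 0.50088 = 1.56219 bits

log₂(3) = 1.58496 bits

D_KL(P||U) = 1.58496 - 1.56219 = 0.02277 ≈ 0.0228 bits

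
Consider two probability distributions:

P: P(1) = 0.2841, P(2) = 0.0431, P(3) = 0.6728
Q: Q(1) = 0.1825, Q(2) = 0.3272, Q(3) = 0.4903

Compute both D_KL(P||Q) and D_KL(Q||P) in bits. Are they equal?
D_KL(P||Q) = 0.3625 bits, D_KL(Q||P) = 0.6165 bits. No, they are not equal.

D_KL(P||Q) = Σ P(x) log₂(P(x)/Q(x))

Computing term by term:
  P(1)·log₂(P(1)/Q(1)) = 0.2841·log₂(0.2841/0.1825) = 0.18140
  P(2)·log₂(P(2)/Q(2)) = 0.0431·log₂(0.0431/0.3272) = -0.12604
  P(3)·log₂(P(3)/Q(3)) = 0.6728·log₂(0.6728/0.4903) = 0.30714

D_KL(P||Q) = 0.18140 - 0.12604 + 0.30714 = 0.36250 ≈ 0.3625 bits

D_KL(Q||P) = Σ Q(x) log₂(Q(x)/P(x))

Computing term by term:
  Q(1)·log₂(Q(1)/P(1)) = 0.1825·log₂(0.1825/0.2841) = -0.11653
  Q(2)·log₂(Q(2)/P(2)) = 0.3272·log₂(0.3272/0.0431) = 0.95687
  Q(3)·log₂(Q(3)/P(3)) = 0.4903·log₂(0.4903/0.6728) = -0.22383

D_KL(Q||P) = -0.11653 + 0.95687 - 0.22383 = 0.61651 ≈ 0.6165 bits

These are NOT equal (difference: 0.2540 bits). KL divergence is asymmetric: D_KL(P||Q) ≠ D_KL(Q||P) in general.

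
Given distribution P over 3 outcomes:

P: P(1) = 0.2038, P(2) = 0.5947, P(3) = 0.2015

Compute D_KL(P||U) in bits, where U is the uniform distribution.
0.2057 bits

U(i) = 1/3 for all i

D_KL(P||U) = Σ P(x) log₂(P(x) / (1/3))
           = Σ P(x) log₂(P(x)) + log₂(3)
           = log₂(3) - H(P)

H(P) = -Σ P(x) log₂(P(x)):
  -P(1)·log₂(P(1)) = -(0.2038)·log₂(0.2038) = 0.46767
  -P(2)·log₂(P(2)) = -(0.5947)·log₂(0.5947) = 0.44589
  -P(3)·log₂(P(3)) = -(0.2015)·log₂(0.2015) = 0.46570
H(P) = 0.46767 + 0.44589 + 0.46570 = 1.37926 bits

log₂(3) = 1.58496 bits

D_KL(P||U) = 1.58496 - 1.37926 = 0.20570 ≈ 0.2057 bits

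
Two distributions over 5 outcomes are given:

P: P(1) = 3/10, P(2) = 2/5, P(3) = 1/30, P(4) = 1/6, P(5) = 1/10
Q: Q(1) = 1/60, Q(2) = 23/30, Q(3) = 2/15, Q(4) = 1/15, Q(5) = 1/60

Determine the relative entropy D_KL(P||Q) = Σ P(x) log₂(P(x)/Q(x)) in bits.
1.2877 bits

D_KL(P||Q) = Σ P(x) log₂(P(x)/Q(x))

Computing term by term:
  P(1)·log₂(P(1)/Q(1)) = (3/10)·log₂((3/10)/(1/60)) = 1.25098
  P(2)·log₂(P(2)/Q(2)) = (2/5)·log₂((2/5)/(23/30)) = -0.37544
  P(3)·log₂(P(3)/Q(3)) = (1/30)·log₂((1/30)/(2/15)) = -0.06667
  P(4)·log₂(P(4)/Q(4)) = (1/6)·log₂((1/6)/(1/15)) = 0.22032
  P(5)·log₂(P(5)/Q(5)) = (1/10)·log₂((1/10)/(1/60)) = 0.25850

D_KL(P||Q) = 1.25098 - 0.37544 - 0.06667 + 0.22032 + 0.25850 = 1.28769 ≈ 1.2877 bits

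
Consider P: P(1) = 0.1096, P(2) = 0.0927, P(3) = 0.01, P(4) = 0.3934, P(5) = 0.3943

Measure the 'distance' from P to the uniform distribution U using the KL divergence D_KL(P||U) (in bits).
0.5289 bits

U(i) = 1/5 for all i

D_KL(P||U) = Σ P(x) log₂(P(x) / (1/5))
           = Σ P(x) log₂(P(x)) + log₂(5)
           = log₂(5) - H(P)

H(P) = -Σ P(x) log₂(P(x)):
  -P(1)·log₂(P(1)) = -(0.1096)·log₂(0.1096) = 0.34959
  -P(2)·log₂(P(2)) = -(0.0927)·log₂(0.0927) = 0.31808
  -P(3)·log₂(P(3)) = -(0.01)·log₂(0.01) = 0.06644
  -P(4)·log₂(P(4)) = -(0.3934)·log₂(0.3934) = 0.52949
  -P(5)·log₂(P(5)) = -(0.3943)·log₂(0.3943) = 0.52940
H(P) = 0.34959 + 0.31808 + 0.06644 + 0.52949 + 0.52940 = 1.79300 bits

log₂(5) = 2.32193 bits

D_KL(P||U) = 2.32193 - 1.79300 = 0.52893 ≈ 0.5289 bits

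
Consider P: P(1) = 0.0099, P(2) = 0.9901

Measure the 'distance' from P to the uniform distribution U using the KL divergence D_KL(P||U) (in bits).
0.9199 bits

U(i) = 1/2 for all i

D_KL(P||U) = Σ P(x) log₂(P(x) / (1/2))
           = Σ P(x) log₂(P(x)) + log₂(2)
           = log₂(2) - H(P)

H(P) = -Σ P(x) log₂(P(x)):
  -P(1)·log₂(P(1)) = -(0.0099)·log₂(0.0099) = 0.06592
  -P(2)·log₂(P(2)) = -(0.9901)·log₂(0.9901) = 0.01421
H(P) = 0.06592 + 0.01421 = 0.08013 bits

log₂(2) = 1.00000 bits

D_KL(P||U) = 1.00000 - 0.08013 = 0.91987 ≈ 0.9199 bits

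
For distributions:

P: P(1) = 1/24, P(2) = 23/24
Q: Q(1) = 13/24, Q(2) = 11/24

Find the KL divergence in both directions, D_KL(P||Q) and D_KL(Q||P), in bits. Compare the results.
D_KL(P||Q) = 0.8656 bits, D_KL(Q||P) = 1.5167 bits. D_KL(Q||P) is larger than D_KL(P||Q) by 0.6511 bits; the two directions differ.

D_KL(P||Q) = Σ P(x) log₂(P(x)/Q(x))

Computing term by term:
  P(1)·log₂(P(1)/Q(1)) = (1/24)·log₂((1/24)/(13/24)) = -0.15418
  P(2)·log₂(P(2)/Q(2)) = (23/24)·log₂((23/24)/(11/24)) = 1.01979

D_KL(P||Q) = -0.15418 + 1.01979 = 0.86561 ≈ 0.8656 bits

D_KL(Q||P) = Σ Q(x) log₂(Q(x)/P(x))

Computing term by term:
  Q(1)·log₂(Q(1)/P(1)) = (13/24)·log₂((13/24)/(1/24)) = 2.00440
  Q(2)·log₂(Q(2)/P(2)) = (11/24)·log₂((11/24)/(23/24)) = -0.48773

D_KL(Q||P) = 2.00440 - 0.48773 = 1.51667 ≈ 1.5167 bits

These are NOT equal (difference: 0.6511 bits). KL divergence is asymmetric: D_KL(P||Q) ≠ D_KL(Q||P) in general.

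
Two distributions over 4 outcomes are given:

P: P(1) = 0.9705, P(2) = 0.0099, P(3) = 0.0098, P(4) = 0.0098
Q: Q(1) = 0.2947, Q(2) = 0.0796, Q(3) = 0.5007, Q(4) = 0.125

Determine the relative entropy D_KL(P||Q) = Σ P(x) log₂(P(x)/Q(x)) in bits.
1.5474 bits

D_KL(P||Q) = Σ P(x) log₂(P(x)/Q(x))

Computing term by term:
  P(1)·log₂(P(1)/Q(1)) = 0.9705·log₂(0.9705/0.2947) = 1.66876
  P(2)·log₂(P(2)/Q(2)) = 0.0099·log₂(0.0099/0.0796) = -0.02977
  P(3)·log₂(P(3)/Q(3)) = 0.0098·log₂(0.0098/0.5007) = -0.05562
  P(4)·log₂(P(4)/Q(4)) = 0.0098·log₂(0.0098/0.125) = -0.03600

D_KL(P||Q) = 1.66876 - 0.02977 - 0.05562 - 0.03600 = 1.54737 ≈ 1.5474 bits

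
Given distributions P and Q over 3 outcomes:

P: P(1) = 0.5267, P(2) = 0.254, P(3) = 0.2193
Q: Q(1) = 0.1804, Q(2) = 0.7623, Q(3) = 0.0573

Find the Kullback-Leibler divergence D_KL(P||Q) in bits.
0.8361 bits

D_KL(P||Q) = Σ P(x) log₂(P(x)/Q(x))

Computing term by term:
  P(1)·log₂(P(1)/Q(1)) = 0.5267·log₂(0.5267/0.1804) = 0.81416
  P(2)·log₂(P(2)/Q(2)) = 0.254·log₂(0.254/0.7623) = -0.40272
  P(3)·log₂(P(3)/Q(3)) = 0.2193·log₂(0.2193/0.0573) = 0.42463

D_KL(P||Q) = 0.81416 - 0.40272 + 0.42463 = 0.83607 ≈ 0.8361 bits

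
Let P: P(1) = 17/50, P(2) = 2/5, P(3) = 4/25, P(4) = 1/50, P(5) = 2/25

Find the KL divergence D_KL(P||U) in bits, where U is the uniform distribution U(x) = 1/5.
0.4366 bits

U(i) = 1/5 for all i

D_KL(P||U) = Σ P(x) log₂(P(x) / (1/5))
           = Σ P(x) log₂(P(x)) + log₂(5)
           = log₂(5) - H(P)

H(P) = -Σ P(x) log₂(P(x)):
  -P(1)·log₂(P(1)) = -(17/50)·log₂(17/50) = 0.52917
  -P(2)·log₂(P(2)) = -(2/5)·log₂(2/5) = 0.52877
  -P(3)·log₂(P(3)) = -(4/25)·log₂(4/25) = 0.42302
  -P(4)·log₂(P(4)) = -(1/50)·log₂(1/50) = 0.11288
  -P(5)·log₂(P(5)) = -(2/25)·log₂(2/25) = 0.29151
H(P) = 0.52917 + 0.52877 + 0.42302 + 0.11288 + 0.29151 = 1.88535 bits

log₂(5) = 2.32193 bits

D_KL(P||U) = 2.32193 - 1.88535 = 0.43658 ≈ 0.4366 bits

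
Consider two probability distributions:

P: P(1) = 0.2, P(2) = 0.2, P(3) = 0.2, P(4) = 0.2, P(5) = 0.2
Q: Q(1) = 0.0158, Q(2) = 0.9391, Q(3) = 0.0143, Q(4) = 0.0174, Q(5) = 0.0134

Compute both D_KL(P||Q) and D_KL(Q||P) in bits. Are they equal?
D_KL(P||Q) = 2.5318 bits, D_KL(Q||P) = 1.8696 bits. No, they are not equal.

D_KL(P||Q) = Σ P(x) log₂(P(x)/Q(x))

Computing term by term:
  P(1)·log₂(P(1)/Q(1)) = 0.2·log₂(0.2/0.0158) = 0.73240
  P(2)·log₂(P(2)/Q(2)) = 0.2·log₂(0.2/0.9391) = -0.44626
  P(3)·log₂(P(3)/Q(3)) = 0.2·log₂(0.2/0.0143) = 0.76118
  P(4)·log₂(P(4)/Q(4)) = 0.2·log₂(0.2/0.0174) = 0.70457
  P(5)·log₂(P(5)/Q(5)) = 0.2·log₂(0.2/0.0134) = 0.77994

D_KL(P||Q) = 0.73240 - 0.44626 + 0.76118 + 0.70457 + 0.77994 = 2.53183 ≈ 2.5318 bits

D_KL(Q||P) = Σ Q(x) log₂(Q(x)/P(x))

Computing term by term:
  Q(1)·log₂(Q(1)/P(1)) = 0.0158·log₂(0.0158/0.2) = -0.05786
  Q(2)·log₂(Q(2)/P(2)) = 0.9391·log₂(0.9391/0.2) = 2.09539
  Q(3)·log₂(Q(3)/P(3)) = 0.0143·log₂(0.0143/0.2) = -0.05442
  Q(4)·log₂(Q(4)/P(4)) = 0.0174·log₂(0.0174/0.2) = -0.06130
  Q(5)·log₂(Q(5)/P(5)) = 0.0134·log₂(0.0134/0.2) = -0.05226

D_KL(Q||P) = -0.05786 + 2.09539 - 0.05442 - 0.06130 - 0.05226 = 1.86955 ≈ 1.8696 bits

These are NOT equal (difference: 0.6622 bits). KL divergence is asymmetric: D_KL(P||Q) ≠ D_KL(Q||P) in general.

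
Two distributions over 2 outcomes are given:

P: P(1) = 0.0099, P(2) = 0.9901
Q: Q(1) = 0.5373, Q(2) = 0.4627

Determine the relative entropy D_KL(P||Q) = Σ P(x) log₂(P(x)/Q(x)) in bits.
1.0296 bits

D_KL(P||Q) = Σ P(x) log₂(P(x)/Q(x))

Computing term by term:
  P(1)·log₂(P(1)/Q(1)) = 0.0099·log₂(0.0099/0.5373) = -0.05705
  P(2)·log₂(P(2)/Q(2)) = 0.9901·log₂(0.9901/0.4627) = 1.08663

D_KL(P||Q) = -0.05705 + 1.08663 = 1.02958 ≈ 1.0296 bits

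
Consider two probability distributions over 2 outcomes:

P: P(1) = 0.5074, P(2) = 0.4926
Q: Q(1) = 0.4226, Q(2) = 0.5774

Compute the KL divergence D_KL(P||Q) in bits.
0.0210 bits

D_KL(P||Q) = Σ P(x) log₂(P(x)/Q(x))

Computing term by term:
  P(1)·log₂(P(1)/Q(1)) = 0.5074·log₂(0.5074/0.4226) = 0.13387
  P(2)·log₂(P(2)/Q(2)) = 0.4926·log₂(0.4926/0.5774) = -0.11288

D_KL(P||Q) = 0.13387 - 0.11288 = 0.02099 ≈ 0.0210 bits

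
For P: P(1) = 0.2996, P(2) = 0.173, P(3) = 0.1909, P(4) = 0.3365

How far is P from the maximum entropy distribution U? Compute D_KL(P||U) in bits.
0.0563 bits

U(i) = 1/4 for all i

D_KL(P||U) = Σ P(x) log₂(P(x) / (1/4))
           = Σ P(x) log₂(P(x)) + log₂(4)
           = log₂(4) - H(P)

H(P) = -Σ P(x) log₂(P(x)):
  -P(1)·log₂(P(1)) = -(0.2996)·log₂(0.2996) = 0.52097
  -P(2)·log₂(P(2)) = -(0.173)·log₂(0.173) = 0.43789
  -P(3)·log₂(P(3)) = -(0.1909)·log₂(0.1909) = 0.45608
  -P(4)·log₂(P(4)) = -(0.3365)·log₂(0.3365) = 0.52875
H(P) = 0.52097 + 0.43789 + 0.45608 + 0.52875 = 1.94369 bits

log₂(4) = 2.00000 bits

D_KL(P||U) = 2.00000 - 1.94369 = 0.05631 ≈ 0.0563 bits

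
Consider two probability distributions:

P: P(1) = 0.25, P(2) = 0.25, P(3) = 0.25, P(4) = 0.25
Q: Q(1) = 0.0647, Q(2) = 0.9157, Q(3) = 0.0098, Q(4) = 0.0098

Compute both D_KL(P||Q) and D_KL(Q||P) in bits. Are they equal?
D_KL(P||Q) = 2.3558 bits, D_KL(Q||P) = 1.4973 bits. No, they are not equal.

D_KL(P||Q) = Σ P(x) log₂(P(x)/Q(x))

Computing term by term:
  P(1)·log₂(P(1)/Q(1)) = 0.25·log₂(0.25/0.0647) = 0.48752
  P(2)·log₂(P(2)/Q(2)) = 0.25·log₂(0.25/0.9157) = -0.46824
  P(3)·log₂(P(3)/Q(3)) = 0.25·log₂(0.25/0.0098) = 1.16825
  P(4)·log₂(P(4)/Q(4)) = 0.25·log₂(0.25/0.0098) = 1.16825

D_KL(P||Q) = 0.48752 - 0.46824 + 1.16825 + 1.16825 = 2.35578 ≈ 2.3558 bits

D_KL(Q||P) = Σ Q(x) log₂(Q(x)/P(x))

Computing term by term:
  Q(1)·log₂(Q(1)/P(1)) = 0.0647·log₂(0.0647/0.25) = -0.12617
  Q(2)·log₂(Q(2)/P(2)) = 0.9157·log₂(0.9157/0.25) = 1.71506
  Q(3)·log₂(Q(3)/P(3)) = 0.0098·log₂(0.0098/0.25) = -0.04580
  Q(4)·log₂(Q(4)/P(4)) = 0.0098·log₂(0.0098/0.25) = -0.04580

D_KL(Q||P) = -0.12617 + 1.71506 - 0.04580 - 0.04580 = 1.49729 ≈ 1.4973 bits

These are NOT equal (difference: 0.8585 bits). KL divergence is asymmetric: D_KL(P||Q) ≠ D_KL(Q||P) in general.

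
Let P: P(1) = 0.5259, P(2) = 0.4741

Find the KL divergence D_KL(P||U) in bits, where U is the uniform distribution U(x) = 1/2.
0.0019 bits

U(i) = 1/2 for all i

D_KL(P||U) = Σ P(x) log₂(P(x) / (1/2))
           = Σ P(x) log₂(P(x)) + log₂(2)
           = log₂(2) - H(P)

H(P) = -Σ P(x) log₂(P(x)):
  -P(1)·log₂(P(1)) = -(0.5259)·log₂(0.5259) = 0.48758
  -P(2)·log₂(P(2)) = -(0.4741)·log₂(0.4741) = 0.51048
H(P) = 0.48758 + 0.51048 = 0.99806 bits

log₂(2) = 1.00000 bits

D_KL(P||U) = 1.00000 - 0.99806 = 0.00194 ≈ 0.0019 bits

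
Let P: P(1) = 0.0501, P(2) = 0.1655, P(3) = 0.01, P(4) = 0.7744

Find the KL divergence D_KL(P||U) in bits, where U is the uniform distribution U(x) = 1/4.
1.0021 bits

U(i) = 1/4 for all i

D_KL(P||U) = Σ P(x) log₂(P(x) / (1/4))
           = Σ P(x) log₂(P(x)) + log₂(4)
           = log₂(4) - H(P)

H(P) = -Σ P(x) log₂(P(x)):
  -P(1)·log₂(P(1)) = -(0.0501)·log₂(0.0501) = 0.21638
  -P(2)·log₂(P(2)) = -(0.1655)·log₂(0.1655) = 0.42949
  -P(3)·log₂(P(3)) = -(0.01)·log₂(0.01) = 0.06644
  -P(4)·log₂(P(4)) = -(0.7744)·log₂(0.7744) = 0.28564
H(P) = 0.21638 + 0.42949 + 0.06644 + 0.28564 = 0.99795 bits

log₂(4) = 2.00000 bits

D_KL(P||U) = 2.00000 - 0.99795 = 1.00205 ≈ 1.0021 bits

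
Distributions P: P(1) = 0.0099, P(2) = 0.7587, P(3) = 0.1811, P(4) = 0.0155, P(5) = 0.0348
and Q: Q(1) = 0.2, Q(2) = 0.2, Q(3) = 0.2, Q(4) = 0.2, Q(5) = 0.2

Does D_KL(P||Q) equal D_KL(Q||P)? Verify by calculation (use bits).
D_KL(P||Q) = 1.2455 bits, D_KL(Q||P) = 1.7537 bits. No — D_KL(P||Q) ≠ D_KL(Q||P) for this pair.

D_KL(P||Q) = Σ P(x) log₂(P(x)/Q(x))

Computing term by term:
  P(1)·log₂(P(1)/Q(1)) = 0.0099·log₂(0.0099/0.2) = -0.04293
  P(2)·log₂(P(2)/Q(2)) = 0.7587·log₂(0.7587/0.2) = 1.45938
  P(3)·log₂(P(3)/Q(3)) = 0.1811·log₂(0.1811/0.2) = -0.02594
  P(4)·log₂(P(4)/Q(4)) = 0.0155·log₂(0.0155/0.2) = -0.05719
  P(5)·log₂(P(5)/Q(5)) = 0.0348·log₂(0.0348/0.2) = -0.08779

D_KL(P||Q) = -0.04293 + 1.45938 - 0.02594 - 0.05719 - 0.08779 = 1.24553 ≈ 1.2455 bits

D_KL(Q||P) = Σ Q(x) log₂(Q(x)/P(x))

Computing term by term:
  Q(1)·log₂(Q(1)/P(1)) = 0.2·log₂(0.2/0.0099) = 0.86729
  Q(2)·log₂(Q(2)/P(2)) = 0.2·log₂(0.2/0.7587) = -0.38471
  Q(3)·log₂(Q(3)/P(3)) = 0.2·log₂(0.2/0.1811) = 0.02864
  Q(4)·log₂(Q(4)/P(4)) = 0.2·log₂(0.2/0.0155) = 0.73793
  Q(5)·log₂(Q(5)/P(5)) = 0.2·log₂(0.2/0.0348) = 0.50457

D_KL(Q||P) = 0.86729 - 0.38471 + 0.02864 + 0.73793 + 0.50457 = 1.75372 ≈ 1.7537 bits

These are NOT equal (difference: 0.5082 bits). KL divergence is asymmetric: D_KL(P||Q) ≠ D_KL(Q||P) in general.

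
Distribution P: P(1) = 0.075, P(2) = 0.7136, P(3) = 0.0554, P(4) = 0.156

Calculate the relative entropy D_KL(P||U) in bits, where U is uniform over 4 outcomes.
0.7230 bits

U(i) = 1/4 for all i

D_KL(P||U) = Σ P(x) log₂(P(x) / (1/4))
           = Σ P(x) log₂(P(x)) + log₂(4)
           = log₂(4) - H(P)

H(P) = -Σ P(x) log₂(P(x)):
  -P(1)·log₂(P(1)) = -(0.075)·log₂(0.075) = 0.28027
  -P(2)·log₂(P(2)) = -(0.7136)·log₂(0.7136) = 0.34739
  -P(3)·log₂(P(3)) = -(0.0554)·log₂(0.0554) = 0.23124
  -P(4)·log₂(P(4)) = -(0.156)·log₂(0.156) = 0.41814
H(P) = 0.28027 + 0.34739 + 0.23124 + 0.41814 = 1.27704 bits

log₂(4) = 2.00000 bits

D_KL(P||U) = 2.00000 - 1.27704 = 0.72296 ≈ 0.7230 bits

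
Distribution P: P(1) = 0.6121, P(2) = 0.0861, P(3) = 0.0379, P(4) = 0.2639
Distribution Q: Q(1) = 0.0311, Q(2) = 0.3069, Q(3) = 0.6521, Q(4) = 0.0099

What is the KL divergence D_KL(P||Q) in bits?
3.5678 bits

D_KL(P||Q) = Σ P(x) log₂(P(x)/Q(x))

Computing term by term:
  P(1)·log₂(P(1)/Q(1)) = 0.6121·log₂(0.6121/0.0311) = 2.63128
  P(2)·log₂(P(2)/Q(2)) = 0.0861·log₂(0.0861/0.3069) = -0.15788
  P(3)·log₂(P(3)/Q(3)) = 0.0379·log₂(0.0379/0.6521) = -0.15557
  P(4)·log₂(P(4)/Q(4)) = 0.2639·log₂(0.2639/0.0099) = 1.24994

D_KL(P||Q) = 2.63128 - 0.15788 - 0.15557 + 1.24994 = 3.56777 ≈ 3.5678 bits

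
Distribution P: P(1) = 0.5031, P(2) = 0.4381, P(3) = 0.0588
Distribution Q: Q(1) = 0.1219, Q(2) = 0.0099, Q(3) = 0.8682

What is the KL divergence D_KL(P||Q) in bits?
3.1959 bits

D_KL(P||Q) = Σ P(x) log₂(P(x)/Q(x))

Computing term by term:
  P(1)·log₂(P(1)/Q(1)) = 0.5031·log₂(0.5031/0.1219) = 1.02891
  P(2)·log₂(P(2)/Q(2)) = 0.4381·log₂(0.4381/0.0099) = 2.39539
  P(3)·log₂(P(3)/Q(3)) = 0.0588·log₂(0.0588/0.8682) = -0.22839

D_KL(P||Q) = 1.02891 + 2.39539 - 0.22839 = 3.19591 ≈ 3.1959 bits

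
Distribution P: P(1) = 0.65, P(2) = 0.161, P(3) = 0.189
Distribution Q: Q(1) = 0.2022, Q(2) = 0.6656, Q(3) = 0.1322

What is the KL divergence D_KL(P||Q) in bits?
0.8628 bits

D_KL(P||Q) = Σ P(x) log₂(P(x)/Q(x))

Computing term by term:
  P(1)·log₂(P(1)/Q(1)) = 0.65·log₂(0.65/0.2022) = 1.09503
  P(2)·log₂(P(2)/Q(2)) = 0.161·log₂(0.161/0.6656) = -0.32966
  P(3)·log₂(P(3)/Q(3)) = 0.189·log₂(0.189/0.1322) = 0.09746

D_KL(P||Q) = 1.09503 - 0.32966 + 0.09746 = 0.86283 ≈ 0.8628 bits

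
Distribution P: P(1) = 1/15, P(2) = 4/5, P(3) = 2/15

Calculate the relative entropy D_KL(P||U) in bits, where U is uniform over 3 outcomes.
0.6794 bits

U(i) = 1/3 for all i

D_KL(P||U) = Σ P(x) log₂(P(x) / (1/3))
           = Σ P(x) log₂(P(x)) + log₂(3)
           = log₂(3) - H(P)

H(P) = -Σ P(x) log₂(P(x)):
  -P(1)·log₂(P(1)) = -(1/15)·log₂(1/15) = 0.26046
  -P(2)·log₂(P(2)) = -(4/5)·log₂(4/5) = 0.25754
  -P(3)·log₂(P(3)) = -(2/15)·log₂(2/15) = 0.38759
H(P) = 0.26046 + 0.25754 + 0.38759 = 0.90559 bits

log₂(3) = 1.58496 bits

D_KL(P||U) = 1.58496 - 0.90559 = 0.67937 ≈ 0.6794 bits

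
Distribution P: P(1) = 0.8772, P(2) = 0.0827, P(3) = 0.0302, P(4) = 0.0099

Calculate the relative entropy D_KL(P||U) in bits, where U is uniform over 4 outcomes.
1.3184 bits

U(i) = 1/4 for all i

D_KL(P||U) = Σ P(x) log₂(P(x) / (1/4))
           = Σ P(x) log₂(P(x)) + log₂(4)
           = log₂(4) - H(P)

H(P) = -Σ P(x) log₂(P(x)):
  -P(1)·log₂(P(1)) = -(0.8772)·log₂(0.8772) = 0.16581
  -P(2)·log₂(P(2)) = -(0.0827)·log₂(0.0827) = 0.29739
  -P(3)·log₂(P(3)) = -(0.0302)·log₂(0.0302) = 0.15249
  -P(4)·log₂(P(4)) = -(0.0099)·log₂(0.0099) = 0.06592
H(P) = 0.16581 + 0.29739 + 0.15249 + 0.06592 = 0.68161 bits

log₂(4) = 2.00000 bits

D_KL(P||U) = 2.00000 - 0.68161 = 1.31839 ≈ 1.3184 bits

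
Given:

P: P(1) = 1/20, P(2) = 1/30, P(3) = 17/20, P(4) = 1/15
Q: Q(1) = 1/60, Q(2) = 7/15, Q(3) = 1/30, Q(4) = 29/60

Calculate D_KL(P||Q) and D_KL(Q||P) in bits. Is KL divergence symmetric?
D_KL(P||Q) = 3.7334 bits, D_KL(Q||P) = 2.9760 bits. No, KL divergence is not symmetric.

D_KL(P||Q) = Σ P(x) log₂(P(x)/Q(x))

Computing term by term:
  P(1)·log₂(P(1)/Q(1)) = (1/20)·log₂((1/20)/(1/60)) = 0.07925
  P(2)·log₂(P(2)/Q(2)) = (1/30)·log₂((1/30)/(7/15)) = -0.12691
  P(3)·log₂(P(3)/Q(3)) = (17/20)·log₂((17/20)/(1/30)) = 3.97156
  P(4)·log₂(P(4)/Q(4)) = (1/15)·log₂((1/15)/(29/60)) = -0.19053

D_KL(P||Q) = 0.07925 - 0.12691 + 3.97156 - 0.19053 = 3.73337 ≈ 3.7334 bits

D_KL(Q||P) = Σ Q(x) log₂(Q(x)/P(x))

Computing term by term:
  Q(1)·log₂(Q(1)/P(1)) = (1/60)·log₂((1/60)/(1/20)) = -0.02642
  Q(2)·log₂(Q(2)/P(2)) = (7/15)·log₂((7/15)/(1/30)) = 1.77677
  Q(3)·log₂(Q(3)/P(3)) = (1/30)·log₂((1/30)/(17/20)) = -0.15575
  Q(4)·log₂(Q(4)/P(4)) = (29/60)·log₂((29/60)/(1/15)) = 1.38136

D_KL(Q||P) = -0.02642 + 1.77677 - 0.15575 + 1.38136 = 2.97596 ≈ 2.9760 bits

These are NOT equal (difference: 0.7574 bits). KL divergence is asymmetric: D_KL(P||Q) ≠ D_KL(Q||P) in general.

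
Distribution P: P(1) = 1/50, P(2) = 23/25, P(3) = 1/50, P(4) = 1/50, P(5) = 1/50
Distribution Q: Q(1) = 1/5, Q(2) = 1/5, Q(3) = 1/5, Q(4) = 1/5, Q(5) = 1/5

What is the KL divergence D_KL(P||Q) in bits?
1.7597 bits

D_KL(P||Q) = Σ P(x) log₂(P(x)/Q(x))

Computing term by term:
  P(1)·log₂(P(1)/Q(1)) = (1/50)·log₂((1/50)/(1/5)) = -0.06644
  P(2)·log₂(P(2)/Q(2)) = (23/25)·log₂((23/25)/(1/5)) = 2.02550
  P(3)·log₂(P(3)/Q(3)) = (1/50)·log₂((1/50)/(1/5)) = -0.06644
  P(4)·log₂(P(4)/Q(4)) = (1/50)·log₂((1/50)/(1/5)) = -0.06644
  P(5)·log₂(P(5)/Q(5)) = (1/50)·log₂((1/50)/(1/5)) = -0.06644

D_KL(P||Q) = -0.06644 + 2.02550 - 0.06644 - 0.06644 - 0.06644 = 1.75974 ≈ 1.7597 bits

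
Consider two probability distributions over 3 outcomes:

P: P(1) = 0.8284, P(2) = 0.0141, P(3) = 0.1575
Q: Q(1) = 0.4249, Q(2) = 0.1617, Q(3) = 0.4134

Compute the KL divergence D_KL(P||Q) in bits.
0.5290 bits

D_KL(P||Q) = Σ P(x) log₂(P(x)/Q(x))

Computing term by term:
  P(1)·log₂(P(1)/Q(1)) = 0.8284·log₂(0.8284/0.4249) = 0.79792
  P(2)·log₂(P(2)/Q(2)) = 0.0141·log₂(0.0141/0.1617) = -0.04963
  P(3)·log₂(P(3)/Q(3)) = 0.1575·log₂(0.1575/0.4134) = -0.21927

D_KL(P||Q) = 0.79792 - 0.04963 - 0.21927 = 0.52902 ≈ 0.5290 bits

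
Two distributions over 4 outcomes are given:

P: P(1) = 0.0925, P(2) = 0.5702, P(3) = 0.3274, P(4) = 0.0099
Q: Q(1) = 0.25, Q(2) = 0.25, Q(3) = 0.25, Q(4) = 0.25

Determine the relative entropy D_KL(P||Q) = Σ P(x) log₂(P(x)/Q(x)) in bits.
0.6269 bits

D_KL(P||Q) = Σ P(x) log₂(P(x)/Q(x))

Computing term by term:
  P(1)·log₂(P(1)/Q(1)) = 0.0925·log₂(0.0925/0.25) = -0.13268
  P(2)·log₂(P(2)/Q(2)) = 0.5702·log₂(0.5702/0.25) = 0.67828
  P(3)·log₂(P(3)/Q(3)) = 0.3274·log₂(0.3274/0.25) = 0.12740
  P(4)·log₂(P(4)/Q(4)) = 0.0099·log₂(0.0099/0.25) = -0.04612

D_KL(P||Q) = -0.13268 + 0.67828 + 0.12740 - 0.04612 = 0.62688 ≈ 0.6269 bits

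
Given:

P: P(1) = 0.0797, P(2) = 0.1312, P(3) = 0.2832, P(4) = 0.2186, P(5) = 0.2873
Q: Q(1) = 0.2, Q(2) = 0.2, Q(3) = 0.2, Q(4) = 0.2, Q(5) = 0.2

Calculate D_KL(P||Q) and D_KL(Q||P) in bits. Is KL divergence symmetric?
D_KL(P||Q) = 0.1347 bits, D_KL(Q||P) = 0.1566 bits. No, KL divergence is not symmetric.

D_KL(P||Q) = Σ P(x) log₂(P(x)/Q(x))

Computing term by term:
  P(1)·log₂(P(1)/Q(1)) = 0.0797·log₂(0.0797/0.2) = -0.10579
  P(2)·log₂(P(2)/Q(2)) = 0.1312·log₂(0.1312/0.2) = -0.07980
  P(3)·log₂(P(3)/Q(3)) = 0.2832·log₂(0.2832/0.2) = 0.14212
  P(4)·log₂(P(4)/Q(4)) = 0.2186·log₂(0.2186/0.2) = 0.02804
  P(5)·log₂(P(5)/Q(5)) = 0.2873·log₂(0.2873/0.2) = 0.15013

D_KL(P||Q) = -0.10579 - 0.07980 + 0.14212 + 0.02804 + 0.15013 = 0.13470 ≈ 0.1347 bits

D_KL(Q||P) = Σ Q(x) log₂(Q(x)/P(x))

Computing term by term:
  Q(1)·log₂(Q(1)/P(1)) = 0.2·log₂(0.2/0.0797) = 0.26547
  Q(2)·log₂(Q(2)/P(2)) = 0.2·log₂(0.2/0.1312) = 0.12165
  Q(3)·log₂(Q(3)/P(3)) = 0.2·log₂(0.2/0.2832) = -0.10036
  Q(4)·log₂(Q(4)/P(4)) = 0.2·log₂(0.2/0.2186) = -0.02566
  Q(5)·log₂(Q(5)/P(5)) = 0.2·log₂(0.2/0.2873) = -0.10451

D_KL(Q||P) = 0.26547 + 0.12165 - 0.10036 - 0.02566 - 0.10451 = 0.15659 ≈ 0.1566 bits

These are NOT equal (difference: 0.0219 bits). KL divergence is asymmetric: D_KL(P||Q) ≠ D_KL(Q||P) in general.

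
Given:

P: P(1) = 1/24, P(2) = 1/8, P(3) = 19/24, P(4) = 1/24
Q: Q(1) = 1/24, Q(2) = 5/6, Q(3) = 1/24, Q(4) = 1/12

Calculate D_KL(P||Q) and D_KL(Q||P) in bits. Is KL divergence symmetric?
D_KL(P||Q) = 2.9792 bits, D_KL(Q||P) = 2.1871 bits. No, KL divergence is not symmetric.

D_KL(P||Q) = Σ P(x) log₂(P(x)/Q(x))

Computing term by term:
  P(1)·log₂(P(1)/Q(1)) = (1/24)·log₂((1/24)/(1/24)) = 0.00000
  P(2)·log₂(P(2)/Q(2)) = (1/8)·log₂((1/8)/(5/6)) = -0.34212
  P(3)·log₂(P(3)/Q(3)) = (19/24)·log₂((19/24)/(1/24)) = 3.36294
  P(4)·log₂(P(4)/Q(4)) = (1/24)·log₂((1/24)/(1/12)) = -0.04167

D_KL(P||Q) = 0.00000 - 0.34212 + 3.36294 - 0.04167 = 2.97915 ≈ 2.9792 bits

D_KL(Q||P) = Σ Q(x) log₂(Q(x)/P(x))

Computing term by term:
  Q(1)·log₂(Q(1)/P(1)) = (1/24)·log₂((1/24)/(1/24)) = 0.00000
  Q(2)·log₂(Q(2)/P(2)) = (5/6)·log₂((5/6)/(1/8)) = 2.28080
  Q(3)·log₂(Q(3)/P(3)) = (1/24)·log₂((1/24)/(19/24)) = -0.17700
  Q(4)·log₂(Q(4)/P(4)) = (1/12)·log₂((1/12)/(1/24)) = 0.08333

D_KL(Q||P) = 0.00000 + 2.28080 - 0.17700 + 0.08333 = 2.18713 ≈ 2.1871 bits

These are NOT equal (difference: 0.7921 bits). KL divergence is asymmetric: D_KL(P||Q) ≠ D_KL(Q||P) in general.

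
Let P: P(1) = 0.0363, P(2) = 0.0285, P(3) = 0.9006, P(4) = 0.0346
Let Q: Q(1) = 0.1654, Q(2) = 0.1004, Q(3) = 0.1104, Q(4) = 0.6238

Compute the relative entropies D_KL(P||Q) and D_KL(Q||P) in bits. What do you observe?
D_KL(P||Q) = 2.4516 bits, D_KL(Q||P) = 2.8126 bits. The two directions give different values (D_KL(Q||P) exceeds D_KL(P||Q) by 0.3610 bits): KL divergence is asymmetric.

D_KL(P||Q) = Σ P(x) log₂(P(x)/Q(x))

Computing term by term:
  P(1)·log₂(P(1)/Q(1)) = 0.0363·log₂(0.0363/0.1654) = -0.07942
  P(2)·log₂(P(2)/Q(2)) = 0.0285·log₂(0.0285/0.1004) = -0.05178
  P(3)·log₂(P(3)/Q(3)) = 0.9006·log₂(0.9006/0.1104) = 2.72715
  P(4)·log₂(P(4)/Q(4)) = 0.0346·log₂(0.0346/0.6238) = -0.14436

D_KL(P||Q) = -0.07942 - 0.05178 + 2.72715 - 0.14436 = 2.45159 ≈ 2.4516 bits

D_KL(Q||P) = Σ Q(x) log₂(Q(x)/P(x))

Computing term by term:
  Q(1)·log₂(Q(1)/P(1)) = 0.1654·log₂(0.1654/0.0363) = 0.36188
  Q(2)·log₂(Q(2)/P(2)) = 0.1004·log₂(0.1004/0.0285) = 0.18240
  Q(3)·log₂(Q(3)/P(3)) = 0.1104·log₂(0.1104/0.9006) = -0.33431
  Q(4)·log₂(Q(4)/P(4)) = 0.6238·log₂(0.6238/0.0346) = 2.60264

D_KL(Q||P) = 0.36188 + 0.18240 - 0.33431 + 2.60264 = 2.81261 ≈ 2.8126 bits

These are NOT equal (difference: 0.3610 bits). KL divergence is asymmetric: D_KL(P||Q) ≠ D_KL(Q||P) in general.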